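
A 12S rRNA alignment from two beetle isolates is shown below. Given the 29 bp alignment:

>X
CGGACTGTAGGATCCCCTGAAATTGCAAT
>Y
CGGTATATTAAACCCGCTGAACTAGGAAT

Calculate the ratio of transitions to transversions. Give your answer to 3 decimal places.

Transitions are A↔G and C↔T; transversions are all other mismatches.
Transitions: 4. Transversions: 7.
R = 4/7 = 0.571428… ≈ 0.571 (to 3 d.p.).

0.571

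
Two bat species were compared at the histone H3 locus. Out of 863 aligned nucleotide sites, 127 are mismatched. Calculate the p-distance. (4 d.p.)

0.1472

p = 127/863 = 0.147161… ≈ 0.1472 (to 4 d.p.).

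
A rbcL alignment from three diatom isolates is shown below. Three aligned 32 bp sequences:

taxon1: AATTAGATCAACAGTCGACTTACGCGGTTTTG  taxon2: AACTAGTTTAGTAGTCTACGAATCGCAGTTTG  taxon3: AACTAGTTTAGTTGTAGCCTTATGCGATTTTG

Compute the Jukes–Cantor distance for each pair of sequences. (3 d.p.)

d(taxon1,taxon2) = 0.657, d(taxon1,taxon3) = 0.404, d(taxon2,taxon3) = 0.404

taxon1–taxon2: 14/32 sites differ → p = 0.4375, d = −0.75 ln(1 − 0.583333) = 0.656601 ≈ 0.657.
taxon1–taxon3: 10/32 sites differ → p = 0.3125, d = −0.75 ln(1 − 0.416667) = 0.404248 ≈ 0.404.
taxon2–taxon3: 10/32 sites differ → p = 0.3125, d = −0.75 ln(1 − 0.416667) = 0.404248 ≈ 0.404.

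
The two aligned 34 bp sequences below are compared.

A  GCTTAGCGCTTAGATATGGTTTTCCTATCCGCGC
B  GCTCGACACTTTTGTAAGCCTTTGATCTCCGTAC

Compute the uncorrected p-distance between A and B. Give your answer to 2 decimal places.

The sequences differ at 15 of 34 positions.
p = 15/34 = 0.441176… ≈ 0.44 (to 2 d.p.).

0.44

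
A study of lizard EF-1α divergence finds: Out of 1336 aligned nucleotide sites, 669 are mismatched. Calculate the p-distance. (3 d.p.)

p = 669/1336 = 0.500748… ≈ 0.501 (to 3 d.p.).

0.501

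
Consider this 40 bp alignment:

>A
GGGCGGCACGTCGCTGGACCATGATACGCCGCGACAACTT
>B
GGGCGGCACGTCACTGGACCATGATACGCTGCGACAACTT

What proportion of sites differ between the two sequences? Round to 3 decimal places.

The sequences differ at 2 of 40 positions (sites 13, 30).
p = 2/40 = 0.050.

0.050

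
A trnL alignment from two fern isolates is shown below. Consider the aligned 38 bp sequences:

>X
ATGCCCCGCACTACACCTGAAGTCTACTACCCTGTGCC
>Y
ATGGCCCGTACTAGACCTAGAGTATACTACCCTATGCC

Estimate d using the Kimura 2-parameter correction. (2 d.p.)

Of 38 sites, 4 differences are transitions and 3 are transversions, so P = 4/38 ≈ 0.105263 and Q = 3/38 ≈ 0.078947.
Under the Kimura two-parameter model, d = −½ ln(1 − 2P − Q) − ¼ ln(1 − 2Q).
1 − 2P − Q = 0.710527, giving −½ ln(0.710527) = 0.170874.
1 − 2Q = 0.842106, giving −¼ ln(0.842106) = 0.042962.
d = 0.170874 + 0.042962 = 0.213836.

0.21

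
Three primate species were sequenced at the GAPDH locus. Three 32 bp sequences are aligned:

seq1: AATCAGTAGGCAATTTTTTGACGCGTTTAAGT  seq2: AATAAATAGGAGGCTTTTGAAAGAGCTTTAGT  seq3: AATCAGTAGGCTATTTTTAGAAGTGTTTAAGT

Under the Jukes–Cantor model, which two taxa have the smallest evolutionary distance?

seq1–seq2: 12/32 differ, p = 0.375, d = 0.520.
seq1–seq3: 4/32 differ, p = 0.125, d = 0.137.
seq2–seq3: 11/32 differ, p = 0.344, d = 0.460.
The smallest distance is between seq1 and seq3.

seq1 and seq3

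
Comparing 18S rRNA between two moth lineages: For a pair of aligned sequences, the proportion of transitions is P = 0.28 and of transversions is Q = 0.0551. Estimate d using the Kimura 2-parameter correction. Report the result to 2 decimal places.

Under the Kimura two-parameter model, d = −½ ln(1 − 2P − Q) − ¼ ln(1 − 2Q).
1 − 2P − Q = 0.3849, giving −½ ln(0.3849) = 0.477386.
1 − 2Q = 0.8898, giving −¼ ln(0.8898) = 0.029190.
d = 0.477386 + 0.029190 = 0.506576.

0.51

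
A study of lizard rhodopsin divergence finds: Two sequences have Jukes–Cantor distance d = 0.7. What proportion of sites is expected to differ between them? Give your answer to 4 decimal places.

p = (3/4)(1 − e^(−4d/3)) = 0.75 × (1 − e^(-0.933333)) = 0.75 × (1 − 0.393241) = 0.455069.

0.4551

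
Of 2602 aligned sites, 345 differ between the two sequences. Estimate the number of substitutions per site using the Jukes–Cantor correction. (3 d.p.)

p = 345/2602 ≈ 0.13259.
d = −(3/4) ln(1 − 4p/3) = −0.75 ln(1 − 0.176787) = −0.75 ln(0.823213)
  = −0.75 × (-0.194540) = 0.145905 substitutions/site.

0.146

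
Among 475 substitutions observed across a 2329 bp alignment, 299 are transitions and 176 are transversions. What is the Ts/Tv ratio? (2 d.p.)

1.70

R = 299/176 = 1.698863… ≈ 1.70 (to 2 d.p.).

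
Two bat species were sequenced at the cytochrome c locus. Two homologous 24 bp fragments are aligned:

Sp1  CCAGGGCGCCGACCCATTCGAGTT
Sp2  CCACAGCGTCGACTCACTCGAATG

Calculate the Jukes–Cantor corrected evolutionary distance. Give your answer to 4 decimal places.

The sequences differ at 7 of 24 sites (4, 5, 9, 14, 17, 22, 24), so p = 7/24 ≈ 0.291667.
d = −(3/4) ln(1 − 4p/3) = −0.75 ln(1 − 0.388889) = −0.75 ln(0.611111)
  = −0.75 × (-0.492477) = 0.369358 substitutions/site.

0.3694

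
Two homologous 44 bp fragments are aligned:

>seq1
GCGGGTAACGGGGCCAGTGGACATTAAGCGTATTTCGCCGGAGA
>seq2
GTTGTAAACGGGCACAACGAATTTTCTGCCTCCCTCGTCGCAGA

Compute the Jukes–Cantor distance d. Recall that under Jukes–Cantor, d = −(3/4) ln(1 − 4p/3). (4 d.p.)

0.6431

The sequences differ at 19 of 44 sites, so p = 19/44 ≈ 0.431818.
d = −(3/4) ln(1 − 4p/3) = −0.75 ln(1 − 0.575757) = −0.75 ln(0.424243)
  = −0.75 × (-0.857449) = 0.643087 substitutions/site.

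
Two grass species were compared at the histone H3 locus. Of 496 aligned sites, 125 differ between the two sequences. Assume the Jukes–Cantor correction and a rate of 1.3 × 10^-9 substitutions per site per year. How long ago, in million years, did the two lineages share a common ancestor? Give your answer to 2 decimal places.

p = 125/496 ≈ 0.252016.
d = −(3/4) ln(1 − 4p/3) = −0.75 ln(1 − 0.336021) = −0.75 ln(0.663979)
  = −0.75 × (-0.409505) = 0.307129 substitutions/site.
Under a molecular clock d = 2μt, so t = d/(2μ) = 0.307129 / (2 × 1.3 × 10^-9) = 118.13 million years.

118.13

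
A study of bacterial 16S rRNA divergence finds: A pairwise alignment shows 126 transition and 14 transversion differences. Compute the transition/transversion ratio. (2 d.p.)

9.00

R = 126/14 = 9.00.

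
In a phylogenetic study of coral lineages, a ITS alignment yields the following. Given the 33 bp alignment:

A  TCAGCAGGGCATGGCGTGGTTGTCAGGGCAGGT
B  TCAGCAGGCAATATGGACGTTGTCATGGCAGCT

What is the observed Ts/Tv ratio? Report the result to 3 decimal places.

0.125

Transitions are A↔G and C↔T; transversions are all other mismatches.
Transitions: 1. Transversions: 8.
R = 1/8 = 0.125.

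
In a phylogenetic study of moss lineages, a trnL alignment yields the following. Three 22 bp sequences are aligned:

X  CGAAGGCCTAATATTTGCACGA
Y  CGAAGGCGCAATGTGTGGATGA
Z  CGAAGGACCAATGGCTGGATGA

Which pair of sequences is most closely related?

X–Y: 6/22 differ, p = 0.273, d = 0.339.
X–Z: 7/22 differ, p = 0.318, d = 0.414.
Y–Z: 4/22 differ, p = 0.182, d = 0.208.
The smallest distance is between Y and Z.

Y and Z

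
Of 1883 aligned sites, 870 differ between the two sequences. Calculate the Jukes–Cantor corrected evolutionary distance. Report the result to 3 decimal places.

0.718

p = 870/1883 ≈ 0.462029.
d = −(3/4) ln(1 − 4p/3) = −0.75 ln(1 − 0.616039) = −0.75 ln(0.383961)
  = −0.75 × (-0.957214) = 0.717911 substitutions/site.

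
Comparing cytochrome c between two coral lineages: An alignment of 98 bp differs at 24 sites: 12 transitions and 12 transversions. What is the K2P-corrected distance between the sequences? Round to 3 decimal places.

P = 12/98 ≈ 0.122449 and Q = 12/98 ≈ 0.122449.
Under the Kimura two-parameter model, d = −½ ln(1 − 2P − Q) − ¼ ln(1 − 2Q).
1 − 2P − Q = 0.632653, giving −½ ln(0.632653) = 0.228917.
1 − 2Q = 0.755102, giving −¼ ln(0.755102) = 0.070226.
d = 0.228917 + 0.070226 = 0.299143.

0.299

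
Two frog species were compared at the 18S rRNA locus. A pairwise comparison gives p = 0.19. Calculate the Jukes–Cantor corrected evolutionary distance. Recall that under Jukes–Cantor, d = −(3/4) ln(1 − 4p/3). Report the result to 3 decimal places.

0.219

d = −(3/4) ln(1 − 4p/3) = −0.75 ln(1 − 0.253333) = −0.75 ln(0.746667)
  = −0.75 × (-0.292136) = 0.219102 substitutions/site.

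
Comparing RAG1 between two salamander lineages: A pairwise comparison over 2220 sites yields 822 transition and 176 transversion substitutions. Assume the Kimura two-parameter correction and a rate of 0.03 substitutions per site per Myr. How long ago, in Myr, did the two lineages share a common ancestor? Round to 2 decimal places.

P = 822/2220 ≈ 0.37027 and Q = 176/2220 ≈ 0.079279.
Under the Kimura two-parameter model, d = −½ ln(1 − 2P − Q) − ¼ ln(1 − 2Q).
1 − 2P − Q = 0.180181, giving −½ ln(0.180181) = 0.856897.
1 − 2Q = 0.841442, giving −¼ ln(0.841442) = 0.043160.
d = 0.856897 + 0.043160 = 0.900057.
Under a molecular clock d = 2μt, so t = d/(2μ) = 0.900057 / (2 × 0.03) = 15.00 Myr.

15.00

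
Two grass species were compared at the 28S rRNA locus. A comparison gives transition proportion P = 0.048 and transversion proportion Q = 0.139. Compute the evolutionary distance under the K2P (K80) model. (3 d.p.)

Under the Kimura two-parameter model, d = −½ ln(1 − 2P − Q) − ¼ ln(1 − 2Q).
1 − 2P − Q = 0.765, giving −½ ln(0.765) = 0.133940.
1 − 2Q = 0.722, giving −¼ ln(0.722) = 0.081433.
d = 0.133940 + 0.081433 = 0.215373.

0.215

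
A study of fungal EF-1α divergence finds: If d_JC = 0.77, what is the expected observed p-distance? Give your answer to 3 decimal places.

p = (3/4)(1 − e^(−4d/3)) = 0.75 × (1 − e^(-1.026667)) = 0.75 × (1 − 0.358199) = 0.481351.

0.481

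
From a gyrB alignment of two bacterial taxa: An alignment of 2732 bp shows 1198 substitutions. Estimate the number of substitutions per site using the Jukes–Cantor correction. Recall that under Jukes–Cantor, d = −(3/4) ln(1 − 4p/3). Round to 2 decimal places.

0.66

p = 1198/2732 ≈ 0.438507.
d = −(3/4) ln(1 − 4p/3) = −0.75 ln(1 − 0.584676) = −0.75 ln(0.415324)
  = −0.75 × (-0.878696) = 0.659022 substitutions/site.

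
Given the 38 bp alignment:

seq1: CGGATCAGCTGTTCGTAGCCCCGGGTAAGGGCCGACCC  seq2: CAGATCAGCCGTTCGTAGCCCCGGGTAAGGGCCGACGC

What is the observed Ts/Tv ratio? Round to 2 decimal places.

Transitions are A↔G and C↔T; transversions are all other mismatches.
Transitions: 2. Transversions: 1.
R = 2/1 = 2.00.

2.00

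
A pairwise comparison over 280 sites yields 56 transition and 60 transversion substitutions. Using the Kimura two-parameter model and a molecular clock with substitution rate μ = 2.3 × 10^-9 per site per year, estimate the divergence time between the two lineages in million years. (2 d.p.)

P = 56/280 = 0.2 and Q = 60/280 ≈ 0.214286.
Under the Kimura two-parameter model, d = −½ ln(1 − 2P − Q) − ¼ ln(1 − 2Q).
1 − 2P − Q = 0.385714, giving −½ ln(0.385714) = 0.476330.
1 − 2Q = 0.571428, giving −¼ ln(0.571428) = 0.139904.
d = 0.476330 + 0.139904 = 0.616234.
Under a molecular clock d = 2μt, so t = d/(2μ) = 0.616234 / (2 × 2.3 × 10^-9) = 133.96 million years.

133.96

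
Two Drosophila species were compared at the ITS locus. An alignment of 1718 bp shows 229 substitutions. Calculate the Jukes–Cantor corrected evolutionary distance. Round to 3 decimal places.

0.147

p = 229/1718 ≈ 0.133295.
d = −(3/4) ln(1 − 4p/3) = −0.75 ln(1 − 0.177727) = −0.75 ln(0.822273)
  = −0.75 × (-0.195683) = 0.146762 substitutions/site.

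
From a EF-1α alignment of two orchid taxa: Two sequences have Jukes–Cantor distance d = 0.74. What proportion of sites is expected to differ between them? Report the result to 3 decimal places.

0.470

p = (3/4)(1 − e^(−4d/3)) = 0.75 × (1 − e^(-0.986667)) = 0.75 × (1 − 0.372817) = 0.470387.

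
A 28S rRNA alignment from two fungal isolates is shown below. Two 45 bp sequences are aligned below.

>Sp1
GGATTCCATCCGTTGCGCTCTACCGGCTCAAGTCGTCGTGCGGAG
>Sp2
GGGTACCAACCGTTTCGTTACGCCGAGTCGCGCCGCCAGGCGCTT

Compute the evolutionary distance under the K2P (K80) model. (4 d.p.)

Of 45 sites, 9 differences are transitions and 10 are transversions, so P = 9/45 = 0.2 and Q = 10/45 ≈ 0.222222.
Under the Kimura two-parameter model, d = −½ ln(1 − 2P − Q) − ¼ ln(1 − 2Q).
1 − 2P − Q = 0.377778, giving −½ ln(0.377778) = 0.486724.
1 − 2Q = 0.555556, giving −¼ ln(0.555556) = 0.146946.
d = 0.486724 + 0.146946 = 0.633670.

0.6337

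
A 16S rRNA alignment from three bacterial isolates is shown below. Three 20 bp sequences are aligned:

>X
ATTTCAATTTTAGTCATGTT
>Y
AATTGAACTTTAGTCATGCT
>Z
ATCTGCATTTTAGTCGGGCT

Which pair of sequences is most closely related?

X–Y: 4/20 differ, p = 0.200, d = 0.233.
X–Z: 6/20 differ, p = 0.300, d = 0.383.
Y–Z: 6/20 differ, p = 0.300, d = 0.383.
The smallest distance is between X and Y.

X and Y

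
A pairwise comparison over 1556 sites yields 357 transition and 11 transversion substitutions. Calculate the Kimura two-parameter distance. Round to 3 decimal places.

0.317

P = 357/1556 ≈ 0.229434 and Q = 11/1556 ≈ 0.007069.
Under the Kimura two-parameter model, d = −½ ln(1 − 2P − Q) − ¼ ln(1 − 2Q).
1 − 2P − Q = 0.534063, giving −½ ln(0.534063) = 0.313621.
1 − 2Q = 0.985862, giving −¼ ln(0.985862) = 0.003560.
d = 0.313621 + 0.003560 = 0.317181.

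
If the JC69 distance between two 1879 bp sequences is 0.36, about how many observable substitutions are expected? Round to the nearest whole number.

Invert JC69: p = (3/4)(1 − e^(−4d/3)) = 0.75 × (1 − e^(-0.48)) = 0.75 × (1 − 0.618783) = 0.285913.
Expected differing sites = pL ≈ 0.285913 × 1879 = 537.230527 ≈ 537.

537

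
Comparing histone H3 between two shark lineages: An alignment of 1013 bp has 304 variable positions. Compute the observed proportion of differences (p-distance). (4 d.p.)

0.3001

p = 304/1013 = 0.300098… ≈ 0.3001 (to 4 d.p.).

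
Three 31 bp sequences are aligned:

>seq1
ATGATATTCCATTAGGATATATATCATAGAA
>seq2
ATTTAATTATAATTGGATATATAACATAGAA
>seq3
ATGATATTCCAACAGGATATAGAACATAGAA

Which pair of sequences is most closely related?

seq1–seq2: 8/31 differ, p = 0.258, d = 0.316.
seq1–seq3: 4/31 differ, p = 0.129, d = 0.142.
seq2–seq3: 8/31 differ, p = 0.258, d = 0.316.
The smallest distance is between seq1 and seq3.

seq1 and seq3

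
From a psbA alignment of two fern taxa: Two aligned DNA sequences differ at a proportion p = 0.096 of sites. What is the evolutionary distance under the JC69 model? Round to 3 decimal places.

0.103

d = −(3/4) ln(1 − 4p/3) = −0.75 ln(1 − 0.128) = −0.75 ln(0.872)
  = −0.75 × (-0.136966) = 0.102725 substitutions/site.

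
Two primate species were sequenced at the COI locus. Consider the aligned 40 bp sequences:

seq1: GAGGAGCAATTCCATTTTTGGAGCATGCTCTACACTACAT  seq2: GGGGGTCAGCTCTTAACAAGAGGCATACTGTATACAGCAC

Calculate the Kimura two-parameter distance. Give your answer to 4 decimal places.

Of 40 sites, 12 differences are transitions and 8 are transversions, so P = 12/40 = 0.3 and Q = 8/40 = 0.2.
Under the Kimura two-parameter model, d = −½ ln(1 − 2P − Q) − ¼ ln(1 − 2Q).
1 − 2P − Q = 0.2, giving −½ ln(0.2) = 0.804719.
1 − 2Q = 0.6, giving −¼ ln(0.6) = 0.127706.
d = 0.804719 + 0.127706 = 0.932425.

0.9324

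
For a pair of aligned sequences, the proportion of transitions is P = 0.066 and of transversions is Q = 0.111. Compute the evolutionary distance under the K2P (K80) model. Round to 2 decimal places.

0.20

Under the Kimura two-parameter model, d = −½ ln(1 − 2P − Q) − ¼ ln(1 − 2Q).
1 − 2P − Q = 0.757, giving −½ ln(0.757) = 0.139196.
1 − 2Q = 0.778, giving −¼ ln(0.778) = 0.062757.
d = 0.139196 + 0.062757 = 0.201953.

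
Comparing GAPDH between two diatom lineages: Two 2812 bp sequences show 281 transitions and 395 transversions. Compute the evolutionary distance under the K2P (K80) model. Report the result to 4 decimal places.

0.2905

P = 281/2812 ≈ 0.099929 and Q = 395/2812 ≈ 0.140469.
Under the Kimura two-parameter model, d = −½ ln(1 − 2P − Q) − ¼ ln(1 − 2Q).
1 − 2P − Q = 0.659673, giving −½ ln(0.659673) = 0.208006.
1 − 2Q = 0.719062, giving −¼ ln(0.719062) = 0.082452.
d = 0.208006 + 0.082452 = 0.290458.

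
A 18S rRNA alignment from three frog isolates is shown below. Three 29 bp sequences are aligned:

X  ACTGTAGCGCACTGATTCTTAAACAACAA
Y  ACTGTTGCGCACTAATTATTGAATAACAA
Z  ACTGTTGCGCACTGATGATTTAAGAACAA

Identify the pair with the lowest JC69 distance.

X–Y: 5/29 differ, p = 0.172, d = 0.196.
X–Z: 5/29 differ, p = 0.172, d = 0.196.
Y–Z: 4/29 differ, p = 0.138, d = 0.152.
The smallest distance is between Y and Z.

Y and Z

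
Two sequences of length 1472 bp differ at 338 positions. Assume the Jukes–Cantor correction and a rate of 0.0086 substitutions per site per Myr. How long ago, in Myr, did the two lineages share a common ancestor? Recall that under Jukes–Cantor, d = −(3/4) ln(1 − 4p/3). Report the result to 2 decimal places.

15.94

p = 338/1472 ≈ 0.22962.
d = −(3/4) ln(1 − 4p/3) = −0.75 ln(1 − 0.30616) = −0.75 ln(0.69384)
  = −0.75 × (-0.365514) = 0.274136 substitutions/site.
Under a molecular clock d = 2μt, so t = d/(2μ) = 0.274136 / (2 × 0.0086) = 15.94 Myr.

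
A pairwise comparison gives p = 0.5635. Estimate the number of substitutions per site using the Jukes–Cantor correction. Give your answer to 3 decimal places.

1.044

d = −(3/4) ln(1 − 4p/3) = −0.75 ln(1 − 0.751333) = −0.75 ln(0.248667)
  = −0.75 × (-1.391641) = 1.043731 substitutions/site.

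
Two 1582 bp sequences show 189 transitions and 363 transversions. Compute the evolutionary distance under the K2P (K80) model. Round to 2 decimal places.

0.47

P = 189/1582 ≈ 0.119469 and Q = 363/1582 ≈ 0.229456.
Under the Kimura two-parameter model, d = −½ ln(1 − 2P − Q) − ¼ ln(1 − 2Q).
1 − 2P − Q = 0.531606, giving −½ ln(0.531606) = 0.315926.
1 − 2Q = 0.541088, giving −¼ ln(0.541088) = 0.153543.
d = 0.315926 + 0.153543 = 0.469469.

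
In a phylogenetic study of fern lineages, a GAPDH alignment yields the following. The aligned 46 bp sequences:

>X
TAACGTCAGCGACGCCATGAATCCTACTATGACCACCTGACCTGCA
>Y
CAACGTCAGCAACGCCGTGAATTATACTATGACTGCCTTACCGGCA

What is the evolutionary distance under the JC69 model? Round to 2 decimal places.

The sequences differ at 9 of 46 sites (1, 11, 17, 23, 24, 34, 35, 39, 43), so p = 9/46 ≈ 0.195652.
d = −(3/4) ln(1 − 4p/3) = −0.75 ln(1 − 0.260869) = −0.75 ln(0.739131)
  = −0.75 × (-0.302280) = 0.226710 substitutions/site.

0.23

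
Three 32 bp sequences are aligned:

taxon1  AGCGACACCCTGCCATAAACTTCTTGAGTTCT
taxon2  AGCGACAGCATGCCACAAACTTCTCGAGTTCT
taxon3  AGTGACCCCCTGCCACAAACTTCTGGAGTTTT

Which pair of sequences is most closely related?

taxon1–taxon2: 4/32 differ, p = 0.125, d = 0.137.
taxon1–taxon3: 5/32 differ, p = 0.156, d = 0.175.
taxon2–taxon3: 6/32 differ, p = 0.188, d = 0.216.
The smallest distance is between taxon1 and taxon2.

taxon1 and taxon2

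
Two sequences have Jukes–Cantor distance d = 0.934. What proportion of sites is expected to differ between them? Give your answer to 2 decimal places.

p = (3/4)(1 − e^(−4d/3)) = 0.75 × (1 − e^(-1.245333)) = 0.75 × (1 − 0.287845) = 0.534116.

0.53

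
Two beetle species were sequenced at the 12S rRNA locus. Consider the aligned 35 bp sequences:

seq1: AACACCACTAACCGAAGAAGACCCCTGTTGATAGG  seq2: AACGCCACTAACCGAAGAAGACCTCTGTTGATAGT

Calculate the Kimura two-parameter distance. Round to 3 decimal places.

Of 35 sites, 2 differences are transitions and 1 are transversions, so P = 2/35 ≈ 0.057143 and Q = 1/35 ≈ 0.028571.
Under the Kimura two-parameter model, d = −½ ln(1 − 2P − Q) − ¼ ln(1 − 2Q).
1 − 2P − Q = 0.857143, giving −½ ln(0.857143) = 0.077075.
1 − 2Q = 0.942858, giving −¼ ln(0.942858) = 0.014710.
d = 0.077075 + 0.014710 = 0.091785.

0.092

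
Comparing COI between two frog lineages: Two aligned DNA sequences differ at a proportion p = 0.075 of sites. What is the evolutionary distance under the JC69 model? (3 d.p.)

d = −(3/4) ln(1 − 4p/3) = −0.75 ln(1 − 0.1) = −0.75 ln(0.9)
  = −0.75 × (-0.105361) = 0.079021 substitutions/site.

0.079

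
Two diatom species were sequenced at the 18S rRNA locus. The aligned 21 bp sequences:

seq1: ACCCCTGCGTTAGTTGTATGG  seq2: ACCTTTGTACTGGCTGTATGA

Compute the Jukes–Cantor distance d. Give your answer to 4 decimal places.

The sequences differ at 8 of 21 sites (4, 5, 8, 9, 10, 12, 14, 21), so p = 8/21 ≈ 0.380952.
d = −(3/4) ln(1 − 4p/3) = −0.75 ln(1 − 0.507936) = −0.75 ln(0.492064)
  = −0.75 × (-0.709146) = 0.531860 substitutions/site.

0.5319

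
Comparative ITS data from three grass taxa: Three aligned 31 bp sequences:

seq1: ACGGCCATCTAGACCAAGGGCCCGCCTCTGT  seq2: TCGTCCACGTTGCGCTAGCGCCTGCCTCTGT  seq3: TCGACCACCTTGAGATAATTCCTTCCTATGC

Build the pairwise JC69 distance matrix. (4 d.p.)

seq1–seq2: 10/31 sites differ → p ≈ 0.322581, d = −0.75 ln(1 − 0.430108) = 0.421731 ≈ 0.4217.
seq1–seq3: 14/31 sites differ → p ≈ 0.451613, d = −0.75 ln(1 − 0.602151) = 0.691262 ≈ 0.6913.
seq2–seq3: 10/31 sites differ → p ≈ 0.322581, d = −0.75 ln(1 − 0.430108) = 0.421731 ≈ 0.4217.

d(seq1,seq2) = 0.4217, d(seq1,seq3) = 0.6913, d(seq2,seq3) = 0.4217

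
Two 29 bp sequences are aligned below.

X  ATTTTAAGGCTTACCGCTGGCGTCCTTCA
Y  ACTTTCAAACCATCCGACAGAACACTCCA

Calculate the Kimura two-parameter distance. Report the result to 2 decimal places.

1.01

Of 29 sites, 9 differences are transitions and 6 are transversions, so P = 9/29 ≈ 0.310345 and Q = 6/29 ≈ 0.206897.
Under the Kimura two-parameter model, d = −½ ln(1 − 2P − Q) − ¼ ln(1 − 2Q).
1 − 2P − Q = 0.172413, giving −½ ln(0.172413) = 0.878931.
1 − 2Q = 0.586206, giving −¼ ln(0.586206) = 0.133521.
d = 0.878931 + 0.133521 = 1.012452.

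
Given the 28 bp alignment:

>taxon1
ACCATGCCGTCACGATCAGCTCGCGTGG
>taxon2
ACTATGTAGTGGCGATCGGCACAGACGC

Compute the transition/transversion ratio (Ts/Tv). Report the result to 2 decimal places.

Transitions are A↔G and C↔T; transversions are all other mismatches.
Transitions: 7. Transversions: 5.
R = 7/5 = 1.40.

1.40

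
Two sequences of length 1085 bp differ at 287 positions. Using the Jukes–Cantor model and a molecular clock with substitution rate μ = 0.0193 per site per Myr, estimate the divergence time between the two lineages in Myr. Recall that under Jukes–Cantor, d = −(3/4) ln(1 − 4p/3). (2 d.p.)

8.45

p = 287/1085 ≈ 0.264516.
d = −(3/4) ln(1 − 4p/3) = −0.75 ln(1 − 0.352688) = −0.75 ln(0.647312)
  = −0.75 × (-0.434927) = 0.326195 substitutions/site.
Under a molecular clock d = 2μt, so t = d/(2μ) = 0.326195 / (2 × 0.0193) = 8.45 Myr.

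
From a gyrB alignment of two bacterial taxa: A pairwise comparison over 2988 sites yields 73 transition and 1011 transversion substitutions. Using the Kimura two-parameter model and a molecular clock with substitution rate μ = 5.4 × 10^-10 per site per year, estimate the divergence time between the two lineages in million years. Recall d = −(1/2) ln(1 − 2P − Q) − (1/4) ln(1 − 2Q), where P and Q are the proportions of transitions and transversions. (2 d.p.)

P = 73/2988 ≈ 0.024431 and Q = 1011/2988 ≈ 0.338353.
Under the Kimura two-parameter model, d = −½ ln(1 − 2P − Q) − ¼ ln(1 − 2Q).
1 − 2P − Q = 0.612785, giving −½ ln(0.612785) = 0.244871.
1 − 2Q = 0.323294, giving −¼ ln(0.323294) = 0.282298.
d = 0.244871 + 0.282298 = 0.527169.
Under a molecular clock d = 2μt, so t = d/(2μ) = 0.527169 / (2 × 5.4 × 10^-10) = 488.12 million years.

488.12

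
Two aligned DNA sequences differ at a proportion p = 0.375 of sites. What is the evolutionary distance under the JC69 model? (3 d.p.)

d = −(3/4) ln(1 − 4p/3) = −0.75 ln(1 − 0.5) = −0.75 ln(0.5)
  = −0.75 × (-0.693147) = 0.519860 substitutions/site.

0.520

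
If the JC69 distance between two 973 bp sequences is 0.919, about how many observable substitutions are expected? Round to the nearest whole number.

515

Invert JC69: p = (3/4)(1 − e^(−4d/3)) = 0.75 × (1 − e^(-1.225333)) = 0.75 × (1 − 0.293660) = 0.529755.
Expected differing sites = pL ≈ 0.529755 × 973 = 515.451615 ≈ 515.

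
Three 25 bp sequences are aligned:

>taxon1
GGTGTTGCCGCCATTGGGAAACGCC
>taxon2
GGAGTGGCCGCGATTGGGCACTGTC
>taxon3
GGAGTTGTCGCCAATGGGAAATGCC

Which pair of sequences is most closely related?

taxon1 and taxon3

taxon1–taxon2: 7/25 differ, p = 0.280, d = 0.351.
taxon1–taxon3: 4/25 differ, p = 0.160, d = 0.180.
taxon2–taxon3: 7/25 differ, p = 0.280, d = 0.351.
The smallest distance is between taxon1 and taxon3.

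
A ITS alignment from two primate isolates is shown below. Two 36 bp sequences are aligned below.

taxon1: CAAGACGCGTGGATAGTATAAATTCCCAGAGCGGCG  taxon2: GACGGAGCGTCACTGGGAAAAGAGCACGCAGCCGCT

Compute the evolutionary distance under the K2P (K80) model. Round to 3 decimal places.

0.830

Of 36 sites, 5 differences are transitions and 13 are transversions, so P = 5/36 ≈ 0.138889 and Q = 13/36 ≈ 0.361111.
Under the Kimura two-parameter model, d = −½ ln(1 − 2P − Q) − ¼ ln(1 − 2Q).
1 − 2P − Q = 0.361111, giving −½ ln(0.361111) = 0.509285.
1 − 2Q = 0.277778, giving −¼ ln(0.277778) = 0.320233.
d = 0.509285 + 0.320233 = 0.829518.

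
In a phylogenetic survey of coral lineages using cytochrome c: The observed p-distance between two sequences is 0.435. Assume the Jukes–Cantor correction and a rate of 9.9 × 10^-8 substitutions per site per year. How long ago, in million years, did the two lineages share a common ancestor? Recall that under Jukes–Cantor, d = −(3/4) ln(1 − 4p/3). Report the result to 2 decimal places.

3.29

d = −(3/4) ln(1 − 4p/3) = −0.75 ln(1 − 0.58) = −0.75 ln(0.42)
  = −0.75 × (-0.867501) = 0.650626 substitutions/site.
Under a molecular clock d = 2μt, so t = d/(2μ) = 0.650626 / (2 × 9.9 × 10^-8) = 3.29 million years.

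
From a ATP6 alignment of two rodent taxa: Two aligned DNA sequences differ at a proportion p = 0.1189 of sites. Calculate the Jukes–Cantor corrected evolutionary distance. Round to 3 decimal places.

d = −(3/4) ln(1 − 4p/3) = −0.75 ln(1 − 0.158533) = −0.75 ln(0.841467)
  = −0.75 × (-0.172608) = 0.129456 substitutions/site.

0.129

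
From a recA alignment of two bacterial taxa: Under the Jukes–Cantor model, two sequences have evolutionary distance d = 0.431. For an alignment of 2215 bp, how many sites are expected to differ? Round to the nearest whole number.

Invert JC69: p = (3/4)(1 − e^(−4d/3)) = 0.75 × (1 − e^(-0.574667)) = 0.75 × (1 − 0.562892) = 0.327831.
Expected differing sites = pL ≈ 0.327831 × 2215 = 726.145665 ≈ 726.

726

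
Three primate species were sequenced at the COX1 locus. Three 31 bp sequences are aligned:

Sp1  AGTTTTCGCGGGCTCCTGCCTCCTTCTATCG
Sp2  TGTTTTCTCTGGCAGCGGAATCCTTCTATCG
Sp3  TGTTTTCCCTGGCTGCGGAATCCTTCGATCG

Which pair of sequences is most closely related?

Sp2 and Sp3

Sp1–Sp2: 8/31 differ, p = 0.258, d = 0.316.
Sp1–Sp3: 8/31 differ, p = 0.258, d = 0.316.
Sp2–Sp3: 3/31 differ, p = 0.097, d = 0.104.
The smallest distance is between Sp2 and Sp3.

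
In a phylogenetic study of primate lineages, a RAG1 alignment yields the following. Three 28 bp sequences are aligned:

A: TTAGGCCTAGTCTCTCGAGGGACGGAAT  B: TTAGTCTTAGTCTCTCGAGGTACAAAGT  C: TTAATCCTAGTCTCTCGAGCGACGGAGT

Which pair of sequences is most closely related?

A–B: 6/28 differ, p = 0.214, d = 0.252.
A–C: 4/28 differ, p = 0.143, d = 0.158.
B–C: 6/28 differ, p = 0.214, d = 0.252.
The smallest distance is between A and C.

A and C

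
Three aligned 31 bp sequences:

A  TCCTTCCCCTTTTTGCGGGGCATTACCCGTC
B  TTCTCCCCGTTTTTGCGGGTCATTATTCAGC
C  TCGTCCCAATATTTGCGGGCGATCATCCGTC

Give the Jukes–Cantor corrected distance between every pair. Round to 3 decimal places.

A–B: 8/31 sites differ → p ≈ 0.258065, d = −0.75 ln(1 − 0.344087) = 0.316295 ≈ 0.316.
A–C: 9/31 sites differ → p ≈ 0.290323, d = −0.75 ln(1 − 0.387097) = 0.367161 ≈ 0.367.
B–C: 11/31 sites differ → p ≈ 0.354839, d = −0.75 ln(1 − 0.473119) = 0.480585 ≈ 0.481.

d(A,B) = 0.316, d(A,C) = 0.367, d(B,C) = 0.481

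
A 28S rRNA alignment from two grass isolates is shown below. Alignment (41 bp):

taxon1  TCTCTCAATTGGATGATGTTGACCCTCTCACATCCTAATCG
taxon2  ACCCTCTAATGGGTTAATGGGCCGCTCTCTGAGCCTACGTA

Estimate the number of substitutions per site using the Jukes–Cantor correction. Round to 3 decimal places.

The sequences differ at 19 of 41 sites, so p = 19/41 ≈ 0.463415.
d = −(3/4) ln(1 − 4p/3) = −0.75 ln(1 − 0.617887) = −0.75 ln(0.382113)
  = −0.75 × (-0.962039) = 0.721529 substitutions/site.

0.722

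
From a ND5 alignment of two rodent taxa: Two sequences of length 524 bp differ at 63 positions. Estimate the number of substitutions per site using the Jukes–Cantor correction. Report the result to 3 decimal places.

0.131

p = 63/524 ≈ 0.120229.
d = −(3/4) ln(1 − 4p/3) = −0.75 ln(1 − 0.160305) = −0.75 ln(0.839695)
  = −0.75 × (-0.174717) = 0.131038 substitutions/site.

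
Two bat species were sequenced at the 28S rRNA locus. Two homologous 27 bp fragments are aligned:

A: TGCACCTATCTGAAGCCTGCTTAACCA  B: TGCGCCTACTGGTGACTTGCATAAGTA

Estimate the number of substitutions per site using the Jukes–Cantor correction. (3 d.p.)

The sequences differ at 11 of 27 sites, so p = 11/27 ≈ 0.407407.
d = −(3/4) ln(1 − 4p/3) = −0.75 ln(1 − 0.543209) = −0.75 ln(0.456791)
  = −0.75 × (-0.783529) = 0.587647 substitutions/site.

0.588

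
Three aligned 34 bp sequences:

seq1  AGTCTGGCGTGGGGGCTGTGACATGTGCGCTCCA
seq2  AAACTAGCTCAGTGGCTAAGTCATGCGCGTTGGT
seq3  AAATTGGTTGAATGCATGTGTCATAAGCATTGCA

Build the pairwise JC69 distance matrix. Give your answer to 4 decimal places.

d(seq1,seq2) = 0.6655, d(seq1,seq3) = 0.8240, d(seq2,seq3) = 0.5972

seq1–seq2: 15/34 sites differ → p ≈ 0.441176, d = −0.75 ln(1 − 0.588235) = 0.665477 ≈ 0.6655.
seq1–seq3: 17/34 sites differ → p = 0.5, d = −0.75 ln(1 − 0.666667) = 0.823960 ≈ 0.8240.
seq2–seq3: 14/34 sites differ → p ≈ 0.411765, d = −0.75 ln(1 − 0.54902) = 0.597249 ≈ 0.5972.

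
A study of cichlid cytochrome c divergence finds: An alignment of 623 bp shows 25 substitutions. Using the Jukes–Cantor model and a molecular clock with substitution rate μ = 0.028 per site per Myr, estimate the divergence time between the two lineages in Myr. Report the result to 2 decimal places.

p = 25/623 ≈ 0.040128.
d = −(3/4) ln(1 − 4p/3) = −0.75 ln(1 − 0.053504) = −0.75 ln(0.946496)
  = −0.75 × (-0.054989) = 0.041242 substitutions/site.
Under a molecular clock d = 2μt, so t = d/(2μ) = 0.041242 / (2 × 0.028) = 0.74 Myr.

0.74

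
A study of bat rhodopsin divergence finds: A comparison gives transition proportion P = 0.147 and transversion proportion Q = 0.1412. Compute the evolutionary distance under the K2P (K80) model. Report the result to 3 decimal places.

Under the Kimura two-parameter model, d = −½ ln(1 − 2P − Q) − ¼ ln(1 − 2Q).
1 − 2P − Q = 0.5648, giving −½ ln(0.5648) = 0.285642.
1 − 2Q = 0.7176, giving −¼ ln(0.7176) = 0.082961.
d = 0.285642 + 0.082961 = 0.368603.

0.369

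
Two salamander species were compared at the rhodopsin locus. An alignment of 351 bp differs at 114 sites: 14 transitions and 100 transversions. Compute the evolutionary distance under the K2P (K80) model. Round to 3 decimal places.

0.438

P = 14/351 ≈ 0.039886 and Q = 100/351 ≈ 0.2849.
Under the Kimura two-parameter model, d = −½ ln(1 − 2P − Q) − ¼ ln(1 − 2Q).
1 − 2P − Q = 0.635328, giving −½ ln(0.635328) = 0.226807.
1 − 2Q = 0.4302, giving −¼ ln(0.4302) = 0.210876.
d = 0.226807 + 0.210876 = 0.437683.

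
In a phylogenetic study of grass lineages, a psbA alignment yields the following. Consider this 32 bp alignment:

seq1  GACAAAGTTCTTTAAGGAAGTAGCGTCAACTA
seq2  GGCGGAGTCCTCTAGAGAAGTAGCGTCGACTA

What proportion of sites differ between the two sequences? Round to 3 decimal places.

The sequences differ at 8 of 32 positions (sites 2, 4, 5, 9, 12, 15, 16, 28).
p = 8/32 = 0.250.

0.250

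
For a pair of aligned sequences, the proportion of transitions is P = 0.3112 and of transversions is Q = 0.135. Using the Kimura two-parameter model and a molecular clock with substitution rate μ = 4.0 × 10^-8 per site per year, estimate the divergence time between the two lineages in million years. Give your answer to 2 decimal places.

9.84

Under the Kimura two-parameter model, d = −½ ln(1 − 2P − Q) − ¼ ln(1 − 2Q).
1 − 2P − Q = 0.2426, giving −½ ln(0.2426) = 0.708171.
1 − 2Q = 0.73, giving −¼ ln(0.73) = 0.078678.
d = 0.708171 + 0.078678 = 0.786849.
Under a molecular clock d = 2μt, so t = d/(2μ) = 0.786849 / (2 × 4.0 × 10^-8) = 9.84 million years.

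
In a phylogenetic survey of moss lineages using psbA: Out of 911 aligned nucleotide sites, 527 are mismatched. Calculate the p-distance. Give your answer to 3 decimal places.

p = 527/911 = 0.578485… ≈ 0.578 (to 3 d.p.).

0.578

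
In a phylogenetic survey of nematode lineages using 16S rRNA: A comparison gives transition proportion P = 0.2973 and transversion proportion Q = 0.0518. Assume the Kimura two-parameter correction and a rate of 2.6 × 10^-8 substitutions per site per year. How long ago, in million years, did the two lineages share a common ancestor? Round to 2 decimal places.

10.52

Under the Kimura two-parameter model, d = −½ ln(1 − 2P − Q) − ¼ ln(1 − 2Q).
1 − 2P − Q = 0.3536, giving −½ ln(0.3536) = 0.519794.
1 − 2Q = 0.8964, giving −¼ ln(0.8964) = 0.027342.
d = 0.519794 + 0.027342 = 0.547136.
Under a molecular clock d = 2μt, so t = d/(2μ) = 0.547136 / (2 × 2.6 × 10^-8) = 10.52 million years.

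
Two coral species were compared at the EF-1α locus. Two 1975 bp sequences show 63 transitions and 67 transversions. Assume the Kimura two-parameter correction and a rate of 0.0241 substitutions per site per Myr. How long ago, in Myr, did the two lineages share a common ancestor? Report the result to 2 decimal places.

P = 63/1975 ≈ 0.031899 and Q = 67/1975 ≈ 0.033924.
Under the Kimura two-parameter model, d = −½ ln(1 − 2P − Q) − ¼ ln(1 − 2Q).
1 − 2P − Q = 0.902278, giving −½ ln(0.902278) = 0.051416.
1 − 2Q = 0.932152, giving −¼ ln(0.932152) = 0.017565.
d = 0.051416 + 0.017565 = 0.068981.
Under a molecular clock d = 2μt, so t = d/(2μ) = 0.068981 / (2 × 0.0241) = 1.43 Myr.

1.43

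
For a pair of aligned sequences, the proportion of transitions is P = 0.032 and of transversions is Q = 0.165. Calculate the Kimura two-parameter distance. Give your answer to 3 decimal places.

Under the Kimura two-parameter model, d = −½ ln(1 − 2P − Q) − ¼ ln(1 − 2Q).
1 − 2P − Q = 0.771, giving −½ ln(0.771) = 0.130033.
1 − 2Q = 0.67, giving −¼ ln(0.67) = 0.100119.
d = 0.130033 + 0.100119 = 0.230152.

0.230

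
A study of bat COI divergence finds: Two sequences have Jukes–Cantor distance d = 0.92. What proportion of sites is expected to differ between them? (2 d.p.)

p = (3/4)(1 − e^(−4d/3)) = 0.75 × (1 − e^(-1.226667)) = 0.75 × (1 − 0.293268) = 0.530049.

0.53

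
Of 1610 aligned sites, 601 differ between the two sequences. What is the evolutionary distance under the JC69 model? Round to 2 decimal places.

0.52

p = 601/1610 ≈ 0.373292.
d = −(3/4) ln(1 − 4p/3) = −0.75 ln(1 − 0.497723) = −0.75 ln(0.502277)
  = −0.75 × (-0.688604) = 0.516453 substitutions/site.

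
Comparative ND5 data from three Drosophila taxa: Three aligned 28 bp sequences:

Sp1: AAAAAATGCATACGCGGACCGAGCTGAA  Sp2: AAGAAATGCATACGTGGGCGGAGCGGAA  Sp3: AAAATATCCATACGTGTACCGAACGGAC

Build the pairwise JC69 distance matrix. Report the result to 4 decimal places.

Sp1–Sp2: 5/28 sites differ → p ≈ 0.178571, d = −0.75 ln(1 − 0.238095) = 0.203950 ≈ 0.2040.
Sp1–Sp3: 7/28 sites differ → p = 0.25, d = −0.75 ln(1 − 0.333333) = 0.304098 ≈ 0.3041.
Sp2–Sp3: 8/28 sites differ → p ≈ 0.285714, d = −0.75 ln(1 − 0.380952) = 0.359679 ≈ 0.3597.

d(Sp1,Sp2) = 0.2040, d(Sp1,Sp3) = 0.3041, d(Sp2,Sp3) = 0.3597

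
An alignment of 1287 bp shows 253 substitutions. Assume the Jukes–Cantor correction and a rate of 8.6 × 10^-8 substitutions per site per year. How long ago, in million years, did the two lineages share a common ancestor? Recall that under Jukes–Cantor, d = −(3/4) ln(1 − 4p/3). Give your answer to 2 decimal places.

p = 253/1287 ≈ 0.196581.
d = −(3/4) ln(1 − 4p/3) = −0.75 ln(1 − 0.262108) = −0.75 ln(0.737892)
  = −0.75 × (-0.303958) = 0.227969 substitutions/site.
Under a molecular clock d = 2μt, so t = d/(2μ) = 0.227969 / (2 × 8.6 × 10^-8) = 1.33 million years.

1.33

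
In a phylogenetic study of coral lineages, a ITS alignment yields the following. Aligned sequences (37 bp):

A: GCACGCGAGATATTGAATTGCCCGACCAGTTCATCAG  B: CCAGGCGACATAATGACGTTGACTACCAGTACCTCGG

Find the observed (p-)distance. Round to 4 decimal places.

The sequences differ at 13 of 37 positions.
p = 13/37 = 0.351351… ≈ 0.3514 (to 4 d.p.).

0.3514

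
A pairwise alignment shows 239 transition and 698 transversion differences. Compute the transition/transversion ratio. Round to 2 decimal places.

0.34

R = 239/698 = 0.342406… ≈ 0.34 (to 2 d.p.).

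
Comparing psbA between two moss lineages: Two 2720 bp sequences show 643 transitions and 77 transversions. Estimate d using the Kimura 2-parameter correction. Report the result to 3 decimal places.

P = 643/2720 ≈ 0.236397 and Q = 77/2720 ≈ 0.028309.
Under the Kimura two-parameter model, d = −½ ln(1 − 2P − Q) − ¼ ln(1 − 2Q).
1 − 2P − Q = 0.498897, giving −½ ln(0.498897) = 0.347678.
1 − 2Q = 0.943382, giving −¼ ln(0.943382) = 0.014571.
d = 0.347678 + 0.014571 = 0.362249.

0.362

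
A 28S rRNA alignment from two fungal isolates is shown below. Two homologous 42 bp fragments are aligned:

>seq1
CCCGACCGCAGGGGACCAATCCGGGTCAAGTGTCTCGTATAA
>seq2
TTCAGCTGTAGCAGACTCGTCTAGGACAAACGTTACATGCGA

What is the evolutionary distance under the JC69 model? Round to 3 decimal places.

0.899

The sequences differ at 22 of 42 sites, so p = 22/42 ≈ 0.52381.
d = −(3/4) ln(1 − 4p/3) = −0.75 ln(1 − 0.698413) = −0.75 ln(0.301587)
  = −0.75 × (-1.198697) = 0.899023 substitutions/site.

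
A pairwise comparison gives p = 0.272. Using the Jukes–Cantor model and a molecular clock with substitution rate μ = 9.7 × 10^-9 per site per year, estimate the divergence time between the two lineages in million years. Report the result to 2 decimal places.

d = −(3/4) ln(1 − 4p/3) = −0.75 ln(1 − 0.362667) = −0.75 ln(0.637333)
  = −0.75 × (-0.450463) = 0.337847 substitutions/site.
Under a molecular clock d = 2μt, so t = d/(2μ) = 0.337847 / (2 × 9.7 × 10^-9) = 17.41 million years.

17.41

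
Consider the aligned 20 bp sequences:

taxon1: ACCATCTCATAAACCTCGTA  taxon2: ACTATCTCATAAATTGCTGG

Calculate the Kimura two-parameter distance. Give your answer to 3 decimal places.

Of 20 sites, 4 differences are transitions and 3 are transversions, so P = 4/20 = 0.2 and Q = 3/20 = 0.15.
Under the Kimura two-parameter model, d = −½ ln(1 − 2P − Q) − ¼ ln(1 − 2Q).
1 − 2P − Q = 0.45, giving −½ ln(0.45) = 0.399254.
1 − 2Q = 0.7, giving −¼ ln(0.7) = 0.089169.
d = 0.399254 + 0.089169 = 0.488423.

0.488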